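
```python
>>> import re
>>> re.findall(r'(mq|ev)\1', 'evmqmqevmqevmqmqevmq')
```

`\1` has to match the exact text group 1 already captured.
One capturing group, so `findall` returns just the captured substring from each match — 2 in all.

['mq', 'mq']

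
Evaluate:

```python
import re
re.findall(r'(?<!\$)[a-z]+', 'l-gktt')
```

['l', 'gktt']

A negative assertion filters positions out without eating any characters.
Matches: at [0:1] → 'l'; at [2:6] → 'gktt'.
With no groups in the pattern, `findall` gives back each whole match — 2 here.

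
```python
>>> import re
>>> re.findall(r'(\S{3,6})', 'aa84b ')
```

This matches 3 to 6 of a non-whitespace character (captured).
Walking the string: at [0:5] match 'aa84b', group 1 = 'aa84b'.
`findall` collects group 1 from the one match (1 total).

['aa84b']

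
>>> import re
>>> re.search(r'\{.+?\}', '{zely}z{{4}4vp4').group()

A `+?`/`*?`/`{m,n}?` starts at its minimum and grows only as far as needed for what follows to match.
`re.search` tries every starting position until one works.
The match spans [0:6] → '{zely}'.

'{zely}'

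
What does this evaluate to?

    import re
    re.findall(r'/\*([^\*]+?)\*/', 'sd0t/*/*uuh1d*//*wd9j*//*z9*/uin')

Matches: at [6:15] match '/*uuh1d*/', group 1 = 'uuh1d'; at [15:23] match '/*wd9j*/', group 1 = 'wd9j'; at [23:29] match '/*z9*/', group 1 = 'z9'.
Because there's exactly one group, `findall` drops the full match and keeps group 1 from each hit.

['uuh1d', 'wd9j', 'z9']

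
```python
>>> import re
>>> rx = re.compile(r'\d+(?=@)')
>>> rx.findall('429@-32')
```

The `(?=…)`/`(?<=…)` assertion just peeks at neighbouring text; it doesn't advance the match position.
Matches: at [0:3] → '429'.
With no groups in the pattern, `findall` gives back each whole match — 1 here.

['429']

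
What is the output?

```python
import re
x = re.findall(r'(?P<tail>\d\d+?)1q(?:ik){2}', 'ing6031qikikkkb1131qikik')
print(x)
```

The pattern matches a digit, then one or more of a digit (lazy) (captured as 'tail'); then the literal '1q', then the literal 'ik' repeated 2 times.
Matches: at [3:12] match '6031qikik', group 1 = '603'; at [15:24] match '1131qikik', group 1 = '113'.
With a single group, `findall` returns only what that group captured — 2 items.

['603', '113']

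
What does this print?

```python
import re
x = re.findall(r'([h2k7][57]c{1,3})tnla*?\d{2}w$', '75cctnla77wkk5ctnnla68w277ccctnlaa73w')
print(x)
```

['77ccc']

This matches one of [h2k7], then one of [57], then 1 to 3 of a literal 'c' (captured); then the literal 'tn', then the literal 'l'; then zero or more of a literal 'a' (lazy), then exactly 2 of a digit, then a literal 'w'; then anchored at the end.
Matches: at [24:37] match '77ccctnlaa73w', group 1 = '77ccc'.
With a single group, `findall` returns only what that group captured — 1 item.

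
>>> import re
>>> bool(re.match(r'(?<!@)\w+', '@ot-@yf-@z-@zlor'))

The negative lookahead/lookbehind blocks any match where the forbidden context is present.
`re.match` only tries the pattern at the start of the string.
Here the pattern fails at index 0, so the call returns None, and `bool(None)` is False.

False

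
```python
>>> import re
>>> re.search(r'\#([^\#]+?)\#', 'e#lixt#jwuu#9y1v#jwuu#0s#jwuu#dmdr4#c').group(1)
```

The match spans [1:7] → '#lixt#'.
Captured: group 1 = 'lixt'.

'lixt'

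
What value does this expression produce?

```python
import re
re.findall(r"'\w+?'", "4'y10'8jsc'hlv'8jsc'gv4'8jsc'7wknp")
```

Scanning left to right: at [1:6] → "'y10'"; at [10:15] → "'hlv'"; at [19:24] → "'gv4'".
With no groups in the pattern, `findall` gives back each whole match — 3 here.

["'y10'", "'hlv'", "'gv4'"]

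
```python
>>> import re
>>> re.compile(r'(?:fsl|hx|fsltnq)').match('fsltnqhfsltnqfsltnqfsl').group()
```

'fsl'

The regex engine tests alternatives in the order written; an earlier branch that matches wins even if a later one would match more.
`match` is anchored at position 0; if the pattern doesn't fit there, it returns None.
The match spans [0:3] → 'fsl'.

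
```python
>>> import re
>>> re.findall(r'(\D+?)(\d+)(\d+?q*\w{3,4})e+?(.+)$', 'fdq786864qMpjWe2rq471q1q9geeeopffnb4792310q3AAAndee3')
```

Pattern: one or more of a non-digit (lazy) (captured); then one or more of a digit (captured); then one or more of a digit (lazy), then zero or more of the literal 'q', then 3 to 4 of a word character (captured); then one or more of a literal 'e' (lazy); then one or more of any character (captured); then anchored at the end.
Matches: at [0:52] match 'fdq786864qMpjWe2rq471q1q9geeeopffnb4792310q3AAAndee3', groups = ('fdq', '78686', '4qMpjW', '2rq471q1q9geeeopffnb4792310q3AAAndee3').
With 4 capturing groups, `findall` returns a 4-tuple per match.

[('fdq', '78686', '4qMpjW', '2rq471q1q9geeeopffnb4792310q3AAAndee3')]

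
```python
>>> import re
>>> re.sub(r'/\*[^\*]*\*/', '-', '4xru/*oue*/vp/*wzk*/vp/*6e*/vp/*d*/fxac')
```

`sub` substitutes '-' at each match site.

'4xru-vp-vp-vp-fxac'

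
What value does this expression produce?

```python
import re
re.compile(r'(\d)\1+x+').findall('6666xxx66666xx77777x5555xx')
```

['6', '6', '7', '5']

The backreference `\1` re-matches whatever the first group consumed, character for character.
One capturing group, so `findall` returns just the captured substring from each match — 4 in all.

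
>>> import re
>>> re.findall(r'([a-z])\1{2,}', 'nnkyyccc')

['c']

`\1` has to match the exact text group 1 already captured.
Scanning left to right: at [5:8] match 'ccc', group 1 = 'c'.
Because there's exactly one group, `findall` drops the full match and keeps group 1 from the one hit.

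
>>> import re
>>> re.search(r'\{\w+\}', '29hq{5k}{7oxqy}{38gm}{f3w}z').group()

'{5k}'

The match spans [4:8] → '{5k}'.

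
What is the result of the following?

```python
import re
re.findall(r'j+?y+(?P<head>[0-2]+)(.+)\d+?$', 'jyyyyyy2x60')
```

2 groups means the one result is a tuple of 2 captured strings — 1 here.

[('2', 'x6')]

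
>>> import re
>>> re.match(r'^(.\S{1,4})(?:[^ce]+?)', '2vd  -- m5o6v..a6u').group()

Pattern: anchored at the start of the string; then any character, then 1 to 4 of a non-whitespace character (captured); then one or more of any character except [ce] (lazy) (non-capturing group).
Lazy quantifiers expand one character at a time until the remainder of the pattern can match.
`match` is anchored at position 0; if the pattern doesn't fit there, it returns None.
The match spans [0:4] → '2vd '.
Captured: group 1 = '2vd'.

'2vd '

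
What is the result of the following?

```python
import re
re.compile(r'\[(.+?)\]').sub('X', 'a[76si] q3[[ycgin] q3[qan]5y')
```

'aX q3X q3X5y'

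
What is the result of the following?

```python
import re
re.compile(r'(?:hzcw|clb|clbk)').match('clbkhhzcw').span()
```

`|` is ordered: at each position the engine commits to the first alternative that works.
`match` is anchored at position 0; if the pattern doesn't fit there, it returns None.
The match spans [0:3] → 'clb'.

(0, 3)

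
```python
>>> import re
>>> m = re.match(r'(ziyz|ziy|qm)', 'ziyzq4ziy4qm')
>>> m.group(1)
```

The match spans [0:4] → 'ziyz'.
Captured: group 1 = 'ziyz'.

'ziyz'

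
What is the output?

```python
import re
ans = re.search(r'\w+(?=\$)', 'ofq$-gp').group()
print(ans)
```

Lookahead/lookbehind check context without consuming it, so the matched span excludes the asserted characters.
The match spans [0:3] → 'ofq'.

ofq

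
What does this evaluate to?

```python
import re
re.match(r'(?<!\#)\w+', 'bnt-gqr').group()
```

'bnt'

A negative assertion filters positions out without eating any characters.
`re.match` won't scan ahead — the pattern has to work from the very first character.
The match spans [0:3] → 'bnt'.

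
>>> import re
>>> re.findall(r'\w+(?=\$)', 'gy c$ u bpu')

The positive lookaround only admits positions where the adjacent text matches; those characters stay outside the span.
Walking the string: at [3:4] → 'c'.
`findall` yields the raw match text (1 of them) because the pattern has no groups.

['c']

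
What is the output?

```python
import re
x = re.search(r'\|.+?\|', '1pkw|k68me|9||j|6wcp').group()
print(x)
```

Lazy quantifiers expand one character at a time until the remainder of the pattern can match.
Unlike `match`, `search` isn't anchored — it looks for the pattern anywhere in the string.
The match spans [4:11] → '|k68me|'.

|k68me|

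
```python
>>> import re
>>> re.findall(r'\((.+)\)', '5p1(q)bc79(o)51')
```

Because there's exactly one group, `findall` drops the full match and keeps group 1 from the one hit.

['q)bc79(o']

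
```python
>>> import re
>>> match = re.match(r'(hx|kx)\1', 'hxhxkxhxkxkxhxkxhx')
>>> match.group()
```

With `match`, the pattern is implicitly anchored at the beginning.
The match spans [0:4] → 'hxhx'.

'hxhx'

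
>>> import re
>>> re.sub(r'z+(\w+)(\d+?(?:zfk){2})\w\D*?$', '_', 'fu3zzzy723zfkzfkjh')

`sub` substitutes '_' at each match site.

'fu3_'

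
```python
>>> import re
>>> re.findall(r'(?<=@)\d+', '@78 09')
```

['78']

The positive lookaround only admits positions where the adjacent text matches; those characters stay outside the span.
Matches: at [1:3] → '78'.
`findall` yields the raw match text (1 of them) because the pattern has no groups.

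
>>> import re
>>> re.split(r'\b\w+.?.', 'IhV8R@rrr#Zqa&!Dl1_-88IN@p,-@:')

['', 'rr#', '', '8IN@', '@:']

Pattern: a word boundary (`\b`, zero-width); then one or more of a word character; then optionally any character, then any character.
The string is cut at each match, leaving 5 pieces.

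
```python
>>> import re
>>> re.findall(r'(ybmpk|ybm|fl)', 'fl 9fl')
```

One capturing group, so `findall` returns just the captured substring from each match — 2 in all.

['fl', 'fl']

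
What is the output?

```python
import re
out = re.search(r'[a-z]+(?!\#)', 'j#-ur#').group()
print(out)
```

u

The negative lookahead/lookbehind blocks any match where the forbidden context is present.
The match spans [3:4] → 'u'.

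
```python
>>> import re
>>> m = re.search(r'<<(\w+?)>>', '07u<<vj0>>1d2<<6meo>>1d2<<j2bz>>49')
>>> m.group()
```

'<<vj0>>'

`search` walks the string left to right and returns the first match it finds.
The match spans [3:10] → '<<vj0>>'.
Captured: group 1 = 'vj0'.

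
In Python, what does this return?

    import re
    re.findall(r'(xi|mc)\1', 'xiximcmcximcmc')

['xi', 'mc', 'mc']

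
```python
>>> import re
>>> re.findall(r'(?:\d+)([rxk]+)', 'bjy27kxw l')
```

Pattern: one or more of a digit (non-capturing group); then one or more of one of [rxk] (captured).
Scanning left to right: at [3:7] match '27kx', group 1 = 'kx'.
One capturing group, so `findall` returns just the captured substring from the one match — 1 in all.

['kx']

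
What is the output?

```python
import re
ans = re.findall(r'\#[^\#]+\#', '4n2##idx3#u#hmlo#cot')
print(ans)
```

['#idx3#', '#hmlo#']

Scanning left to right: at [4:10] → '#idx3#'; at [11:17] → '#hmlo#'.
With no groups in the pattern, `findall` gives back each whole match — 2 here.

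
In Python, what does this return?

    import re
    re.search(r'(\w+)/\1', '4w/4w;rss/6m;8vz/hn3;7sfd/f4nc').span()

The backreference `\1` re-matches whatever the first group consumed, character for character.
The match spans [0:5] → '4w/4w'.

(0, 5)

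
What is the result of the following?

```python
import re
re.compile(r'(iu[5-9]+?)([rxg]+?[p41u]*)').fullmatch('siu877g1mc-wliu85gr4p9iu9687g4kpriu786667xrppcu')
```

None

The pattern matches the literal 'iu', then one or more of a character in [5-9] (lazy) (captured); then one or more of one of [rxg] (lazy), then zero or more of one of [p41u] (captured).
`re.fullmatch` is like wrapping the pattern in `^…$` (in single-line mode).
Here there's no way to consume every character, so the call returns None.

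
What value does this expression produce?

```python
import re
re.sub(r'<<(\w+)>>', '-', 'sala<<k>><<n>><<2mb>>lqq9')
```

'sala---lqq9'

Matches: at [4:9] → '<<k>>'; at [9:14] → '<<n>>'; at [14:21] → '<<2mb>>'.
`sub` substitutes '-' at each match site.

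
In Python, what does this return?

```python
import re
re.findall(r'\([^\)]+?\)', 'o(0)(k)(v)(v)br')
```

No capturing groups, so `findall` returns the 4 full match strings.

['(0)', '(k)', '(v)', '(v)']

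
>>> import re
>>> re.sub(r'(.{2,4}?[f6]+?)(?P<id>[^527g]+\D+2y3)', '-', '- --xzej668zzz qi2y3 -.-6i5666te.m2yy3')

'- --- -.-6i5666te.m2yy3'

Pattern: 2 to 4 of any character (lazy), then one or more of one of [f6] (lazy) (captured); then one or more of any character except [527g], then one or more of a non-digit, then the literal '2y3' (captured as 'id').
Matches: at [4:20] → 'xzej668zzz qi2y3'.
`sub` substitutes '-' at each match site.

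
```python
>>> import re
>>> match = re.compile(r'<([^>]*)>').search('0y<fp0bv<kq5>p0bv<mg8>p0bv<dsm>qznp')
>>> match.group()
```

'<fp0bv<kq5>'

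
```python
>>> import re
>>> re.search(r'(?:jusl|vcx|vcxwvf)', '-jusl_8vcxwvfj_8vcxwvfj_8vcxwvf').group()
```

Unlike `match`, `search` isn't anchored — it looks for the pattern anywhere in the string.
The match spans [1:5] → 'jusl'.

'jusl'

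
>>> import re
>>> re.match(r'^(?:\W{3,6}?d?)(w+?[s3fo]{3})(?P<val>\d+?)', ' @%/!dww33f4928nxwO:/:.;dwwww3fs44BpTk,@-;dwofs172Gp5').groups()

('ww33f', '4')

This matches anchored at the start of the string; then 3 to 6 of a non-word character (lazy), then optionally the literal 'd' (non-capturing group); then one or more of a literal 'w' (lazy), then exactly 3 of one of [s3fo] (captured); then one or more of a digit (lazy) (captured as 'val').
Lazy quantifiers expand one character at a time until the remainder of the pattern can match.
`match` is anchored at position 0; if the pattern doesn't fit there, it returns None.
The match spans [0:12] → ' @%/!dww33f4'.
Captured: group 1 = 'ww33f', group 2 = '4'.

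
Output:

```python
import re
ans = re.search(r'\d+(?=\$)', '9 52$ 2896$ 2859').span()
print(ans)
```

(2, 4)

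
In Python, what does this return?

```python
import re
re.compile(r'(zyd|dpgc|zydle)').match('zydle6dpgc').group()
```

'zyd'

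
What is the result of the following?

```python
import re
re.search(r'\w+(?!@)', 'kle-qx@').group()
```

A negative assertion filters positions out without eating any characters.
The match spans [0:3] → 'kle'.

'kle'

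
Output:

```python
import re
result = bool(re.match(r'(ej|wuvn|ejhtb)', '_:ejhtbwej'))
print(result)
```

`re.match` only tries the pattern at the start of the string.
Here the string doesn't start with a match, so the call returns None, and `bool(None)` is False.

False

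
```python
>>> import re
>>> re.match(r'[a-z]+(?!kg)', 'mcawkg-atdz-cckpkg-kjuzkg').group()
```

'mcawkg'

Because the assertion is negative and zero-width, positions next to the forbidden text are skipped.
`re.match` won't scan ahead — the pattern has to work from the very first character.
The match spans [0:6] → 'mcawkg'.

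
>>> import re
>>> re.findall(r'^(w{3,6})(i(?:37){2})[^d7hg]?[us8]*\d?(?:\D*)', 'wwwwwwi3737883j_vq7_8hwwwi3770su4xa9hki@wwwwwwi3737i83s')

[('wwwwww', 'i3737')]

Pattern: anchored at the start of the string; then 3 to 6 of a literal 'w' (captured); then the literal 'i', then the literal '37' repeated 2 times (captured); then optionally any character except [d7hg], then zero or more of one of [us8], then optionally a digit; then zero or more of a non-digit (non-capturing group).
2 groups means the one result is a tuple of 2 captured strings — 1 here.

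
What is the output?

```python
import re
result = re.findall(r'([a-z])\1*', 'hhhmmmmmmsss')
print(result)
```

['h', 'm', 's']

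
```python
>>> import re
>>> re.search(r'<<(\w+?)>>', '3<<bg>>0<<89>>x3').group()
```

`re.search` scans for the first position where the pattern succeeds.
The match spans [1:7] → '<<bg>>'.
Captured: group 1 = 'bg'.

'<<bg>>'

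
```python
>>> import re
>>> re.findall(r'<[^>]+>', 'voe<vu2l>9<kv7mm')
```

['<vu2l>']

Matches: at [3:9] → '<vu2l>'.
Since nothing is captured, `findall` lists the 1 matched substring directly.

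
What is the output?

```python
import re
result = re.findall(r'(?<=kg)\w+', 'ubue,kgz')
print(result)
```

['z']

The positive lookaround only admits positions where the adjacent text matches; those characters stay outside the span.
Walking the string: at [7:8] → 'z'.
No capturing groups, so `findall` returns the 1 full match string.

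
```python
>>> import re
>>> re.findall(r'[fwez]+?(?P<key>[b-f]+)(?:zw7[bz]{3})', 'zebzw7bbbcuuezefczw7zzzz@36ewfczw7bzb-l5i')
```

['eb', 'efc', 'fc']

Pattern: one or more of one of [fwez] (lazy); then one or more of a character in [b-f] (captured as 'key'); then the literal 'zw7', then exactly 3 of one of [bz] (non-capturing group).
`findall` collects group 1 from each match (3 total).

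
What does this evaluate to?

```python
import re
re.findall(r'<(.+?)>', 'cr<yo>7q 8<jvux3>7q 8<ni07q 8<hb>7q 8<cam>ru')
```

With the lazy modifier that quantifier settles for the fewest repetitions that let the rest of the pattern succeed (the atoms after it are unaffected and can still be greedy).
`findall` collects group 1 from each match (4 total).

['yo', 'jvux3', 'ni07q 8<hb', 'cam']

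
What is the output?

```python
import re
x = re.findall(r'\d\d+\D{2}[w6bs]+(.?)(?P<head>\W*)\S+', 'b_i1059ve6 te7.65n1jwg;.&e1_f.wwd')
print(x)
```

[(' ', '')]

The pattern matches a digit, then one or more of a digit, then exactly 2 of a non-digit; then one or more of one of [w6bs]; then optionally any character (captured); then zero or more of a non-word character (captured as 'head'); then one or more of a non-whitespace character.
With 2 capturing groups, `findall` returns a 2-tuple per match.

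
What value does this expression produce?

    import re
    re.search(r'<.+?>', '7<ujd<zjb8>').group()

'<ujd<zjb8>'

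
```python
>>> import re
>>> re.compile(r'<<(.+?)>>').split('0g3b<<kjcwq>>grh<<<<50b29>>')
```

Because the quantifier is non-greedy, it stops expanding at the earliest point where the rest of the pattern can succeed.
Matches to split on: at [4:13] → '<<kjcwq>>'; at [16:27] → '<<<<50b29>>'.
`re.split` interleaves the captured-group text with the surrounding fragments.

['0g3b', 'kjcwq', 'grh', '<<50b29', '']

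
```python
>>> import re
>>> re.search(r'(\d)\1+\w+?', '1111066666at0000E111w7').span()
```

The backreference `\1` re-matches whatever the first group consumed, character for character.
Unlike `match`, `search` isn't anchored — it looks for the pattern anywhere in the string.
The match spans [0:5] → '11110'.
Captured: group 1 = '1'.

(0, 5)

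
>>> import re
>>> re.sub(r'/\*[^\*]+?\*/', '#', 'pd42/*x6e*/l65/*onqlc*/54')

'pd42#l65#54'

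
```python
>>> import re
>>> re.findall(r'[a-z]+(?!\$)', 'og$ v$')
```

Because the assertion is negative and zero-width, positions next to the forbidden text are skipped.
No capturing groups, so `findall` returns the 1 full match string.

['o']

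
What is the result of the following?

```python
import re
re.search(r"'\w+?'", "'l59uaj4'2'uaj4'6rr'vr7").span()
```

`search` walks the string left to right and returns the first match it finds.
The match spans [0:9] → "'l59uaj4'".

(0, 9)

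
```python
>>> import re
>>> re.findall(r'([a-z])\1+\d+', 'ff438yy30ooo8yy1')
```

After group 1 captures some text, `\1` only succeeds where that same text appears again.
`findall` collects group 1 from each match (4 total).

['f', 'y', 'o', 'y']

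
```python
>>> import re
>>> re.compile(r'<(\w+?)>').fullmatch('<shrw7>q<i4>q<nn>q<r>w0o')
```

None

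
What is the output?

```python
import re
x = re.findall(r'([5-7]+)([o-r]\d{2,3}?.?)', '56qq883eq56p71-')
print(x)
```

[('56', 'p71-')]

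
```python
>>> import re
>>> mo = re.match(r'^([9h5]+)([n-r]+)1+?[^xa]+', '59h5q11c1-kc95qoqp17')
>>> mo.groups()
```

('59h5', 'q')

Pattern: anchored at the start of the string; then one or more of one of [9h5] (captured); then one or more of a character in [n-r] (captured); then one or more of the literal '1' (lazy), then one or more of any character except [xa].
`match` is anchored at position 0; if the pattern doesn't fit there, it returns None.
The match spans [0:20] → '59h5q11c1-kc95qoqp17'.
Captured: group 1 = '59h5', group 2 = 'q'.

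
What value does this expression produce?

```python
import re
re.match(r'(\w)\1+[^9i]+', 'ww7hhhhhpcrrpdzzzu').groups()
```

('w',)

After group 1 captures some text, `\1` only succeeds where that same text appears again.
`re.match` won't scan ahead — the pattern has to work from the very first character.
The match spans [0:18] → 'ww7hhhhhpcrrpdzzzu'.
Captured: group 1 = 'w'.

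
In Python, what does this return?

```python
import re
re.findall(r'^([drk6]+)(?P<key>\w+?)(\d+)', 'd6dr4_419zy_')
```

[('d6dr', '4_', '419')]

Pattern: anchored at the start of the string; then one or more of one of [drk6] (captured); then one or more of a word character (lazy) (captured as 'key'); then one or more of a digit (captured).
A `+?`/`*?`/`{m,n}?` starts at its minimum and grows only as far as needed for what follows to match.
Walking the string: at [0:9] match 'd6dr4_419', groups = ('d6dr', '4_', '419').
With 3 capturing groups, `findall` returns a 3-tuple per match.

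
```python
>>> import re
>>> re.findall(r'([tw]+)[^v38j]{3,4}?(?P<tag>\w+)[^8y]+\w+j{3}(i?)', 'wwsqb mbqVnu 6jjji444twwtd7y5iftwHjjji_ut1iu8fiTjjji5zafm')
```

The pattern matches one or more of one of [tw] (captured); then 3 to 4 of any character except [v38j] (lazy); then one or more of a word character (captured as 'tag'); then one or more of any character except [8y], then one or more of a word character, then exactly 3 of the literal 'j'; then optionally a literal 'i' (captured).
Matches: at [0:52] match 'wwsqb mbqVnu 6jjji444twwtd7y5iftwHjjji_ut1iu8fiTjjji', groups = ('ww', 'mbqVnu', 'i').
Multiple groups make `findall` return tuples — one 3-tuple for the one match.

[('ww', 'mbqVnu', 'i')]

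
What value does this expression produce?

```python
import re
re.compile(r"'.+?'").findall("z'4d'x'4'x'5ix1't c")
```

["'4d'", "'4'", "'5ix1'"]

A non-greedy quantifier consumes as few characters as it can — just enough that the remainder of the pattern still matches from where it stops; whatever follows it matches normally.
Walking the string: at [1:5] → "'4d'"; at [6:9] → "'4'"; at [10:16] → "'5ix1'".
Since nothing is captured, `findall` lists the 3 matched substrings directly.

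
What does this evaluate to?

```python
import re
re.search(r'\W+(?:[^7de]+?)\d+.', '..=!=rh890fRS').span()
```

The pattern matches one or more of a non-word character; then one or more of any character except [7de] (lazy) (non-capturing group); then one or more of a digit, then any character.
The match spans [0:11] → '..=!=rh890f'.

(0, 11)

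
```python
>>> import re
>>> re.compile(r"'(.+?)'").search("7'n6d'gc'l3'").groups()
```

The match spans [1:6] → "'n6d'".
Captured: group 1 = 'n6d'.

('n6d',)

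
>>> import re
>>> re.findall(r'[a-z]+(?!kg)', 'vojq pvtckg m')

['vojq', 'pvtckg', 'm']

A negative assertion filters positions out without eating any characters.
Walking the string: at [0:4] → 'vojq'; at [5:11] → 'pvtckg'; at [12:13] → 'm'.
With no groups in the pattern, `findall` gives back each whole match — 3 here.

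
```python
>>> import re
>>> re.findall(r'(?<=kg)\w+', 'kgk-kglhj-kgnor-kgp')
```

Lookahead/lookbehind check context without consuming it, so the matched span excludes the asserted characters.
No capturing groups, so `findall` returns the 4 full match strings.

['k', 'lhj', 'nor', 'p']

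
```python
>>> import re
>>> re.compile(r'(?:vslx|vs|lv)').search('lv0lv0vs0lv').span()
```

`search` walks the string left to right and returns the first match it finds.
The match spans [0:2] → 'lv'.

(0, 2)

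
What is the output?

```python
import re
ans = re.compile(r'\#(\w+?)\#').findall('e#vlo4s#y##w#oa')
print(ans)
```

['vlo4s', 'w']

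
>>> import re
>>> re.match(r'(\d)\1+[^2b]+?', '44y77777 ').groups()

The match spans [0:3] → '44y'.
Captured: group 1 = '4'.

('4',)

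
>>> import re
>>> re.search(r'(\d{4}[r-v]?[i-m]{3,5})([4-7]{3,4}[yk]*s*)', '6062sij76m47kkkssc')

The pattern matches exactly 4 of a digit, then optionally a character in [r-v], then 3 to 5 of a character in [i-m] (captured); then 3 to 4 of a character in [4-7], then zero or more of one of [yk], then zero or more of the literal 's' (captured).
`search` walks the string left to right and returns the first match it finds.
Here nothing in the string fits, so the call returns None.

None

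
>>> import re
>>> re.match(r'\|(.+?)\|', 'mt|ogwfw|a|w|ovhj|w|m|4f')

None

With `match`, the pattern is implicitly anchored at the beginning.
Here the pattern fails at index 0, so the call returns None.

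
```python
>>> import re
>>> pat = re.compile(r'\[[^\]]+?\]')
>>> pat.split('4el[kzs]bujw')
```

The string is cut at each match, leaving 2 pieces.

['4el', 'bujw']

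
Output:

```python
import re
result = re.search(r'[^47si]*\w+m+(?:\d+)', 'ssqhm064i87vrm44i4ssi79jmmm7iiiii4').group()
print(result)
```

ssqhm064i87vrm44i4ssi79jmmm7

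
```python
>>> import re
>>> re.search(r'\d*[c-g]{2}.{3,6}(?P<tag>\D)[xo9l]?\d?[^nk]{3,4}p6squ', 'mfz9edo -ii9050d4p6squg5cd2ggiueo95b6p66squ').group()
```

'9edo -ii9050d4p6squ'

This matches zero or more of a digit, then exactly 2 of a character in [c-g], then 3 to 6 of any character; then a non-digit (captured as 'tag'); then optionally one of [xo9l], then optionally a digit, then 3 to 4 of any character except [nk]; then the literal 'p6s', then the literal 'qu'.
The match spans [3:22] → '9edo -ii9050d4p6squ'.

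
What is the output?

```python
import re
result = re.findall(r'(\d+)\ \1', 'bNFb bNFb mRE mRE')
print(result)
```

[]

One capturing group, so `findall` returns just the captured substring from each match — 0 in all.
Nothing in the string satisfies the pattern, so the list is empty.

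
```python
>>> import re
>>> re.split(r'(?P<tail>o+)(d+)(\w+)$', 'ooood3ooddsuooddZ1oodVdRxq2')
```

['', 'oooo', 'd', '3ooddsuooddZ1oodVdRxq2', '']

This matches one or more of a literal 'o' (captured as 'tail'); then one or more of a literal 'd' (captured); then one or more of a word character (captured); then anchored at the end.
Matches to split on: at [0:27] → 'ooood3ooddsuooddZ1oodVdRxq2'.
With a capturing group present, the delimiter's captured portion is kept in the result list.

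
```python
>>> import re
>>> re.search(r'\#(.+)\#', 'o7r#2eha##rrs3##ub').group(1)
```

'2eha##rrs3#'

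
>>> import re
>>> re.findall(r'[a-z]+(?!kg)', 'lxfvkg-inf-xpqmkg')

['lxfvkg', 'inf', 'xpqmkg']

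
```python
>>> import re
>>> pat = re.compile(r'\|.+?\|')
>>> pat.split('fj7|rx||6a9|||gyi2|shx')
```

`split` removes every match and returns the 4 fragments in between.

['fj7', '', '', 'shx']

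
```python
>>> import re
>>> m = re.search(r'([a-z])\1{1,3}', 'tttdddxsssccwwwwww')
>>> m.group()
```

'ttt'

A backreference is literal: `\1` must see the identical characters the first group matched.
`re.search` tries every starting position until one works.
The match spans [0:3] → 'ttt'.
Captured: group 1 = 't'.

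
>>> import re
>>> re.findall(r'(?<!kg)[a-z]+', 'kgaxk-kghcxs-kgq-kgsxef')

['kgaxk', 'kghcxs', 'kgq', 'kgsxef']

Because the assertion is negative and zero-width, positions next to the forbidden text are skipped.
Since nothing is captured, `findall` lists the 4 matched substrings directly.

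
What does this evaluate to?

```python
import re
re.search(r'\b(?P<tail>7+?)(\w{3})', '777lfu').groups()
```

Pattern: a word boundary (`\b`, zero-width); then one or more of a literal '7' (lazy) (captured as 'tail'); then exactly 3 of a word character (captured).
With the lazy modifier that quantifier settles for the fewest repetitions that let the rest of the pattern succeed (the atoms after it are unaffected and can still be greedy).
`search` walks the string left to right and returns the first match it finds.
The match spans [0:4] → '777l'.
Captured: group 1 = '7', group 2 = '77l'.

('7', '77l')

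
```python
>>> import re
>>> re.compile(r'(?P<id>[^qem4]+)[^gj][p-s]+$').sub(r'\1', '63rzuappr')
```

Pattern: one or more of any character except [qem4] (captured as 'id'); then any character except [gj], then one or more of a character in [p-s]; then anchored at the end.
Matches: at [0:9] → '63rzuappr'.
Each match is replaced using the text its own group 1 captured.

'63rzuap'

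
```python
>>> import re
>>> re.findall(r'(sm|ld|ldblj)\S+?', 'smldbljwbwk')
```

['sm']

`findall` collects group 1 from the one match (1 total).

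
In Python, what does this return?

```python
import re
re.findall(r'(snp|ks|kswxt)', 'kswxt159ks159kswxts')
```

['ks', 'ks', 'ks']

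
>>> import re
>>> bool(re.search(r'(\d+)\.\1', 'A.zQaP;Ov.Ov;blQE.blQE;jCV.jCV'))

`\1` has to match the exact text group 1 already captured.
`re.search` scans for the first position where the pattern succeeds.
Here no position works, so the call returns None, and `bool(None)` is False.

False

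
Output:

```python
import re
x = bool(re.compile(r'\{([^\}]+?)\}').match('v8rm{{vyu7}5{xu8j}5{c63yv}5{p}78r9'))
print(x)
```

`re.match` only tries the pattern at the start of the string.
Here the pattern fails at index 0, so the call returns None, and `bool(None)` is False.

False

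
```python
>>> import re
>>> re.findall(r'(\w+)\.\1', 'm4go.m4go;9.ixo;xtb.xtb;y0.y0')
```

The backreference `\1` re-matches whatever the first group consumed, character for character.
With a single group, `findall` returns only what that group captured — 3 items.

['m4go', 'xtb', 'y0']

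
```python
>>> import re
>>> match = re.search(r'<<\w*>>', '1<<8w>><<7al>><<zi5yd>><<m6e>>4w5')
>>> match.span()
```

`re.search` tries every starting position until one works.
The match spans [1:7] → '<<8w>>'.

(1, 7)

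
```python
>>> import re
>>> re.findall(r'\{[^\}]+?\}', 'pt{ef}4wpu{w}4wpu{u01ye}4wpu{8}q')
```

['{ef}', '{w}', '{u01ye}', '{8}']

Since nothing is captured, `findall` lists the 4 matched substrings directly.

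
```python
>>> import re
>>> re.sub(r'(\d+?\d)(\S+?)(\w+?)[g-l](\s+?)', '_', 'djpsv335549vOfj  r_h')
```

'djpsv_ r_h'

This matches one or more of a digit (lazy), then a digit (captured); then one or more of a non-whitespace character (lazy) (captured); then one or more of a word character (lazy) (captured); then a character in [g-l]; then one or more of whitespace (lazy) (captured).
Matches: at [5:16] → '335549vOfj '.
`sub` substitutes '_' at each match site.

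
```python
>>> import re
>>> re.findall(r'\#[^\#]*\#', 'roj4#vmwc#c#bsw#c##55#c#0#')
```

['#vmwc#', '#bsw#', '##', '#c#']

No capturing groups, so `findall` returns the 4 full match strings.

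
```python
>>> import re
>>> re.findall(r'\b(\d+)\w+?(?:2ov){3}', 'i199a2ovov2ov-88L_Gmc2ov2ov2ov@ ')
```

['88']

This matches a word boundary (`\b`, zero-width); then one or more of a digit (captured); then one or more of a word character (lazy), then the literal '2ov' repeated 3 times.
With a single group, `findall` returns only what that group captured — 1 item.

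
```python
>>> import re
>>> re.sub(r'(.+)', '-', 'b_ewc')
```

'-'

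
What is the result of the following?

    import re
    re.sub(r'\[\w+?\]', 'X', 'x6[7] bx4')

'x6X bx4'

Matches: at [2:5] → '[7]'.
Each match is replaced by 'X'.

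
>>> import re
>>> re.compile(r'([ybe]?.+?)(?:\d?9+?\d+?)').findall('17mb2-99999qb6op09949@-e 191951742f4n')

Because the quantifier is non-greedy, it stops expanding at the earliest point where the rest of the pattern can succeed.
One capturing group, so `findall` returns just the captured substring from each match — 3 in all.

['17mb2-', '99qb6op', '49@-e ']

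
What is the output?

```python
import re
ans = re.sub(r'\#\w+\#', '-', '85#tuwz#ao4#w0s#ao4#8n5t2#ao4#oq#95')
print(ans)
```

Matches: at [2:8] → '#tuwz#'; at [11:16] → '#w0s#'; at [19:26] → '#8n5t2#'; at [29:33] → '#oq#'.
Every occurrence is swapped for '-'.

85-ao4-ao4-ao4-95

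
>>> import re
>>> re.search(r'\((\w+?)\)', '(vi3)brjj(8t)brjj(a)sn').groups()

Unlike `match`, `search` isn't anchored — it looks for the pattern anywhere in the string.
The match spans [0:5] → '(vi3)'.
Captured: group 1 = 'vi3'.

('vi3',)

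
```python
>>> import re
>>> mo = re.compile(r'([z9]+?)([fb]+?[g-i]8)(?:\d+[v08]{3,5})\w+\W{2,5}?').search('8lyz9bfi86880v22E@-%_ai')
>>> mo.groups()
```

('z9', 'bfi8')

This matches one or more of one of [z9] (lazy) (captured); then one or more of one of [fb] (lazy), then a character in [g-i], then the literal '8' (captured); then one or more of a digit, then 3 to 5 of one of [v08] (non-capturing group); then one or more of a word character, then 2 to 5 of a non-word character (lazy).
With the lazy modifier that quantifier settles for the fewest repetitions that let the rest of the pattern succeed (the atoms after it are unaffected and can still be greedy).
Unlike `match`, `search` isn't anchored — it looks for the pattern anywhere in the string.
The match spans [3:19] → 'z9bfi86880v22E@-'.
Captured: group 1 = 'z9', group 2 = 'bfi8'.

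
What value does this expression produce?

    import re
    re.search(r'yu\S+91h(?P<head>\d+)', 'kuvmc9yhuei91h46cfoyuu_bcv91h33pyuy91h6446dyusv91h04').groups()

The match spans [19:52] → 'yuu_bcv91h33pyuy91h6446dyusv91h04'.
Captured: group 1 = '04'.

('04',)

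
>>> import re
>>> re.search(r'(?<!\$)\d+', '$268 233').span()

(2, 4)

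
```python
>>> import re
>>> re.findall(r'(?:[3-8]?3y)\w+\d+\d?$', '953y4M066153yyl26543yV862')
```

['53y4M066153yyl26543yV862']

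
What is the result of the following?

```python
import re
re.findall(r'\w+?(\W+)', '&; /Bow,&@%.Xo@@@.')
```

[',&@%.', '@@@.']

The pattern matches one or more of a word character (lazy); then one or more of a non-word character (captured).
Scanning left to right: at [4:12] match 'Bow,&@%.', group 1 = ',&@%.'; at [12:18] match 'Xo@@@.', group 1 = '@@@.'.
Because there's exactly one group, `findall` drops the full match and keeps group 1 from each hit.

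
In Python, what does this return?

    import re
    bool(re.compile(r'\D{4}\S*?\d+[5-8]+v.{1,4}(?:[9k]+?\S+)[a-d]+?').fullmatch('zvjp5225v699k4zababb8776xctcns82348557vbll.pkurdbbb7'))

False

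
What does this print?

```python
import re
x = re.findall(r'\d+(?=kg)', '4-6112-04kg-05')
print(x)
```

['04']

Lookahead/lookbehind check context without consuming it, so the matched span excludes the asserted characters.
Walking the string: at [7:9] → '04'.
With no groups in the pattern, `findall` gives back each whole match — 1 here.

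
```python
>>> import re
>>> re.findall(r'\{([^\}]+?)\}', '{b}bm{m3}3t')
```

With a single group, `findall` returns only what that group captured — 2 items.

['b', 'm3']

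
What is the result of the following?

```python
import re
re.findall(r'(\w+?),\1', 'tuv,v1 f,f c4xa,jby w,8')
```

['v', 'f']

`\1` has to match the exact text group 1 already captured.
With a single group, `findall` returns only what that group captured — 2 items.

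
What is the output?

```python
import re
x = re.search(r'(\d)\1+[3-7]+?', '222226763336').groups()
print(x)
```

`\1` is not a pattern — it's the concrete string captured by group 1, re-applied verbatim.
`re.search` tries every starting position until one works.
The match spans [0:6] → '222226'.
Captured: group 1 = '2'.

('2',)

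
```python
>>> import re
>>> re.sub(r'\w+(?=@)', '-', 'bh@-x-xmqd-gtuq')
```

'-@-x-xmqd-gtuq'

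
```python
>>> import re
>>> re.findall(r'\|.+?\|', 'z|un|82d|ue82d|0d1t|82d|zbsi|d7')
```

['|un|', '|ue82d|', '|82d|']

Scanning left to right: at [1:5] → '|un|'; at [8:15] → '|ue82d|'; at [19:24] → '|82d|'.
`findall` yields the raw match text (3 of them) because the pattern has no groups.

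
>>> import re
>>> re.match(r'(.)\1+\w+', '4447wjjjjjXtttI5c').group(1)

'4'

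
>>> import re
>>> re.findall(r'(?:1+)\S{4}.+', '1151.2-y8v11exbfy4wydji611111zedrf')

['1151.2-y8v11exbfy4wydji611111zedrf']

The pattern matches one or more of a literal '1' (non-capturing group); then exactly 4 of a non-whitespace character, then one or more of any character.
Matches: at [0:34] → '1151.2-y8v11exbfy4wydji611111zedrf'.
No capturing groups, so `findall` returns the 1 full match string.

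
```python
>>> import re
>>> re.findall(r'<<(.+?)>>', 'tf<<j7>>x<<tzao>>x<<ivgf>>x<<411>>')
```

Because the quantifier is non-greedy, it stops expanding at the earliest point where the rest of the pattern can succeed.
Walking the string: at [2:8] match '<<j7>>', group 1 = 'j7'; at [9:17] match '<<tzao>>', group 1 = 'tzao'; at [18:26] match '<<ivgf>>', group 1 = 'ivgf'; at [27:34] match '<<411>>', group 1 = '411'.
One capturing group, so `findall` returns just the captured substring from each match — 4 in all.

['j7', 'tzao', 'ivgf', '411']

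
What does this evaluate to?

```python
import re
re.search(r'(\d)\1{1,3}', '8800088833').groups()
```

`\1` is not a pattern — it's the concrete string captured by group 1, re-applied verbatim.
`re.search` tries every starting position until one works.
The match spans [0:2] → '88'.
Captured: group 1 = '8'.

('8',)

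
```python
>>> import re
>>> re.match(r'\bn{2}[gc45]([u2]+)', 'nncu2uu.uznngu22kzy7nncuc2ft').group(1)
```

'u2uu'

This matches a word boundary (`\b`, zero-width); then exactly 2 of the literal 'n', then one of [gc45]; then one or more of one of [u2] (captured).
`re.match` won't scan ahead — the pattern has to work from the very first character.
The match spans [0:7] → 'nncu2uu'.
Captured: group 1 = 'u2uu'.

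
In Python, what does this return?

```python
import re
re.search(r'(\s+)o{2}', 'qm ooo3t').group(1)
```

' '

The pattern matches one or more of whitespace (captured); then exactly 2 of a literal 'o'.
`search` walks the string left to right and returns the first match it finds.
The match spans [2:5] → ' oo'.
Captured: group 1 = ' '.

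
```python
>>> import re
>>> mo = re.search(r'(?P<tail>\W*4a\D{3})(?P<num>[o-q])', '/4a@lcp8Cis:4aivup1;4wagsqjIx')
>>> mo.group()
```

The match spans [0:7] → '/4a@lcp'.

'/4a@lcp'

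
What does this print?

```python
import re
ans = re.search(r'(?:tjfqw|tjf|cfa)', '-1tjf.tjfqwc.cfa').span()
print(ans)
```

`re.search` tries every starting position until one works.
The match spans [2:5] → 'tjf'.

(2, 5)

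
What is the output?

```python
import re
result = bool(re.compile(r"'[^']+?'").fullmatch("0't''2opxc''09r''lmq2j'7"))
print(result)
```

False

For `fullmatch`, every character of the input must be accounted for by the pattern.
Here the string isn't matched end-to-end, so the call returns None, and `bool(None)` is False.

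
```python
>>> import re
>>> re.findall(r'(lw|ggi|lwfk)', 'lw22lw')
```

With a single group, `findall` returns only what that group captured — 2 items.

['lw', 'lw']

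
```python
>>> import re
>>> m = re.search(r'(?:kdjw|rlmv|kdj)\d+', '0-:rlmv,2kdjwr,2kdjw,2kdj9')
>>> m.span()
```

`re.search` scans for the first position where the pattern succeeds.
The match spans [22:26] → 'kdj9'.

(22, 26)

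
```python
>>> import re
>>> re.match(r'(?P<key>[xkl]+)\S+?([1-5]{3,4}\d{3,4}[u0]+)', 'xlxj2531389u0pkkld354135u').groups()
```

This matches one or more of one of [xkl] (captured as 'key'); then one or more of a non-whitespace character (lazy); then 3 to 4 of a character in [1-5], then 3 to 4 of a digit, then one or more of one of [u0] (captured).
`match` is anchored at position 0; if the pattern doesn't fit there, it returns None.
The match spans [0:13] → 'xlxj2531389u0'.
Captured: group 1 = 'xlx', group 2 = '2531389u0'.

('xlx', '2531389u0')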